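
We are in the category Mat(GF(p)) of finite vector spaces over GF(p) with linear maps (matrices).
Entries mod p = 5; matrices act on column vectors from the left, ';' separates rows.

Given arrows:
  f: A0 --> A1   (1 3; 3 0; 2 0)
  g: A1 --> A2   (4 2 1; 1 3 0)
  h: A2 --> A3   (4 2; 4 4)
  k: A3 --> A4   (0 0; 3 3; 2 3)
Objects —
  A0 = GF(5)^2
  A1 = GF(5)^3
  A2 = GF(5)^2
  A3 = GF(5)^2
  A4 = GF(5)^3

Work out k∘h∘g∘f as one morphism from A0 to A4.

Answer: (0 0; 3 2; 0 3)

Derivation:
  e0=(1,0) f-->(1,3,2) g-->(2,0) h-->(3,3) k-->(0,3,0)
  e1=(0,1) f-->(3,0,0) g-->(2,3) h-->(4,0) k-->(0,2,3)
⟦path⟧: (0 0; 3 2; 0 3)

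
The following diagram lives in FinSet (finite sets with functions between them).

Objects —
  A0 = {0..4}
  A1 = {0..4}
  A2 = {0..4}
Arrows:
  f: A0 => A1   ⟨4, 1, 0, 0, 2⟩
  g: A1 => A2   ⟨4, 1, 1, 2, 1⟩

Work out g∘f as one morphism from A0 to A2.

  0 f=>4 g=>1
  1 f=>1 g=>1
  2 f=>0 g=>4
  3 f=>0 g=>4
  4 f=>2 g=>1
⟦path⟧: ⟨1, 1, 4, 4, 1⟩

Answer: ⟨1, 1, 4, 4, 1⟩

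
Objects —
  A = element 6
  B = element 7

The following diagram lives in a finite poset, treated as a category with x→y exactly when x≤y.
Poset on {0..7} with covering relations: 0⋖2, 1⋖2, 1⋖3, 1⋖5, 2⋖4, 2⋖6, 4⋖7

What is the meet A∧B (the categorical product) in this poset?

Lower bounds of A=6 and B=7: {0,1,2}
  0 <= 2
  1 <= 2
  2 <= 2
glb = 2

Answer: A∧B = 2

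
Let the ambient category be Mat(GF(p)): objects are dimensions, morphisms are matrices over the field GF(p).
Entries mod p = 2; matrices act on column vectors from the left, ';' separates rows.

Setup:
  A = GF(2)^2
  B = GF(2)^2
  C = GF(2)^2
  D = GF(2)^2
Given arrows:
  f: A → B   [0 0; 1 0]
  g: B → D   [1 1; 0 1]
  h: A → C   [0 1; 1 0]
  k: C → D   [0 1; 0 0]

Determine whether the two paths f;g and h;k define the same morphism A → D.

Along f;g (path 1):
  e0=[1,0] f→[0,1] g→[1,1]
  e1=[0,1] f→[0,0] g→[0,0]
  result₁ = [1 0; 1 0]
Along h;k (path 2):
  e0=[1,0] h→[0,1] k→[1,0]
  e1=[0,1] h→[1,0] k→[0,0]
  result₂ = [1 0; 0 0]
Equal? NO — does not commute

Answer: DOES NOT COMMUTE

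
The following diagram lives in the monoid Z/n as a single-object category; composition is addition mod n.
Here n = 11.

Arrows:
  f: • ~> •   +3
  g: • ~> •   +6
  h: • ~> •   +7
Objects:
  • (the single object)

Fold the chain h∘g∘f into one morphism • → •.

  0 +3≡3 +6≡9 +7≡5  (mod 11)
⟦path⟧: +5

Answer: +5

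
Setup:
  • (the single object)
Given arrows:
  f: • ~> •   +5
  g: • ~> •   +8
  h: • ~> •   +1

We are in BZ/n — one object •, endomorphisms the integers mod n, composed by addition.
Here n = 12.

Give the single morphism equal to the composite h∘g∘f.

  0 +5≡5 +8≡1 +1≡2  (mod 12)
composite: +2

Answer: +2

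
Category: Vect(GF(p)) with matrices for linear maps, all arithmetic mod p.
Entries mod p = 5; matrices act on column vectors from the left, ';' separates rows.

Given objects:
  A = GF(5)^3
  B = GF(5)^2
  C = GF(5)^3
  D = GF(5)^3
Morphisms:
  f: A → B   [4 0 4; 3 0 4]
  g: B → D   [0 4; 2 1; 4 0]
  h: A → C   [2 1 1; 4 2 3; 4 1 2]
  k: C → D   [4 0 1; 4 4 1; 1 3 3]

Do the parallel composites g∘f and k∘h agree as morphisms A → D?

Answer: DOES NOT COMMUTE

Work:
Path 1 = f;g:
  e0=[1,0,0] f→[4,3] g→[2,1,1]
  e1=[0,1,0] f→[0,0] g→[0,0,0]
  e2=[0,0,1] f→[4,4] g→[1,2,1]
  ⟦path⟧₁ = [2 0 1; 1 0 2; 1 0 1]
Path 2 = h;k:
  e0=[1,0,0] h→[2,4,4] k→[2,3,1]
  e1=[0,1,0] h→[1,2,1] k→[0,3,0]
  e2=[0,0,1] h→[1,3,2] k→[1,3,1]
  ⟦path⟧₂ = [2 0 1; 3 3 3; 1 0 1]
Equal? distinct morphisms ✗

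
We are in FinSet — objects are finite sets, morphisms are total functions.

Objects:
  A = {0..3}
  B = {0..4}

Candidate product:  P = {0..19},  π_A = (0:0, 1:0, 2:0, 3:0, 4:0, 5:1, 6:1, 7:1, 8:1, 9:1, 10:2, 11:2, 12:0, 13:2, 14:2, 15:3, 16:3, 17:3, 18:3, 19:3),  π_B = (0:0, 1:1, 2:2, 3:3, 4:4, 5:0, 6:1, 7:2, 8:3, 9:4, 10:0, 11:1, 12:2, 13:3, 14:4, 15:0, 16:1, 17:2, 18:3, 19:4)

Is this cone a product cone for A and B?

|A|·|B| = 4·5 = 20;  |P| = 20
Check the pairing map k ↦ (π_A(k), π_B(k)):
  0 : (0,0)
  1 : (0,1)
  2 : (0,2)
  3 : (0,3)
  4 : (0,4)
  5 : (1,0)
  6 : (1,1)
  7 : (1,2)
  8 : (1,3)
  9 : (1,4)
  10 : (2,0)
  11 : (2,1)
  12 : (0,2)  ✗ repeats pair of k=2
  13 : (2,3)
  14 : (2,4)
  15 : (3,0)
  16 : (3,1)
  17 : (3,2)
  18 : (3,3)
  19 : (3,4)
distinct pairs in image: 19 / 20 needed
  → (0,2) hit at k=2 and k=12

Answer: NOT A VALID PRODUCT — duplicate pair at indices 2,12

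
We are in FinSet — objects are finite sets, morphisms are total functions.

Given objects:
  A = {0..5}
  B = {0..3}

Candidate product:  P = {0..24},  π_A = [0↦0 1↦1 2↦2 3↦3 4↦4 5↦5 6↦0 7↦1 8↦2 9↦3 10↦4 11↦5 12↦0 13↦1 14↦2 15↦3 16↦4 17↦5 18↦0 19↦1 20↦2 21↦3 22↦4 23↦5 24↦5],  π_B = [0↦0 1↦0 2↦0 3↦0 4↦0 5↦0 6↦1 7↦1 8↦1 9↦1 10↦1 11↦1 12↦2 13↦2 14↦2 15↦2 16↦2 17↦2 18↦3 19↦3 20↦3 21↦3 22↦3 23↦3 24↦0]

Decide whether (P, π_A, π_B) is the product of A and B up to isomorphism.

Answer: NOT A VALID PRODUCT — |P|=25 ≠ |A|·|B|=24

Work:
|A|·|B| = 6·4 = 24;  |P| = 25
  → cardinalities differ; no bijection possible.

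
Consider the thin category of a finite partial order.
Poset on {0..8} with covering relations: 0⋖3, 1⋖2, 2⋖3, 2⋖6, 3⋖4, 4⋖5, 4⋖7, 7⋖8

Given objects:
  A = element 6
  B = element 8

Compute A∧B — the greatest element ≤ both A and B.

Answer: A∧B = 2

Trace:
Lower bounds of A=6 and B=8: {1,2}
  1 <= 2
  2 <= 2
glb = 2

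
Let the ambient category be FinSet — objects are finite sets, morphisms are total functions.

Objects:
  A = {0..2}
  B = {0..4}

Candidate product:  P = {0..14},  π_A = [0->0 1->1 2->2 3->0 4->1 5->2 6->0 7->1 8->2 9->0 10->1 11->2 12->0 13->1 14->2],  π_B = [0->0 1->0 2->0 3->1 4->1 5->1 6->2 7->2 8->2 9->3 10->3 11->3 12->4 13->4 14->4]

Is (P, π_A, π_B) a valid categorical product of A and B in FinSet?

|A|·|B| = 3·5 = 15;  |P| = 15
Check the pairing map k ↦ (π_A(k), π_B(k)):
  0 -> (0,0)
  1 -> (1,0)
  2 -> (2,0)
  3 -> (0,1)
  4 -> (1,1)
  5 -> (2,1)
  6 -> (0,2)
  7 -> (1,2)
  8 -> (2,2)
  9 -> (0,3)
  10 -> (1,3)
  11 -> (2,3)
  12 -> (0,4)
  13 -> (1,4)
  14 -> (2,4)
distinct pairs in image: 15 / 15 needed
  → bijection onto A×B; projections well-typed.

Answer: VALID PRODUCT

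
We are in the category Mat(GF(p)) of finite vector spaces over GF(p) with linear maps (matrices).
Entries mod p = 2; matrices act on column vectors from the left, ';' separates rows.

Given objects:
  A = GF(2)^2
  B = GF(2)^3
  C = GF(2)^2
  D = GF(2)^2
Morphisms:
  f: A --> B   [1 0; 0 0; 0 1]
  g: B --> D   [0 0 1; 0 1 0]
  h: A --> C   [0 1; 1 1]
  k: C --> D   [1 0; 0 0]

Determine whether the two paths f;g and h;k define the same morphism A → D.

Along f;g (path 1):
  e0=(1,0) f-->(1,0,0) g-->(0,0)
  e1=(0,1) f-->(0,0,1) g-->(1,0)
  composite₁ = [0 1; 0 0]
Along h;k (path 2):
  e0=(1,0) h-->(0,1) k-->(0,0)
  e1=(0,1) h-->(1,1) k-->(1,0)
  composite₂ = [0 1; 0 0]
Equal? YES — commutes

Answer: COMMUTES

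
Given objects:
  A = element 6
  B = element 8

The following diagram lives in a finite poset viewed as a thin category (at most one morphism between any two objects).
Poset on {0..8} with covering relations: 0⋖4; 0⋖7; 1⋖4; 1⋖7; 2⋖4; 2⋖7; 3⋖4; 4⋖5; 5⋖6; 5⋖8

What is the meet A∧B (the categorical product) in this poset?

Answer: A∧B = 5

Trace:
{x : x<=A ∧ x<=B} = {0,1,2,3,4,5}  (A=6, B=8)
  0 <= 5
  1 <= 5
  2 <= 5
  3 <= 5
  4 <= 5
  5 <= 5
glb = 5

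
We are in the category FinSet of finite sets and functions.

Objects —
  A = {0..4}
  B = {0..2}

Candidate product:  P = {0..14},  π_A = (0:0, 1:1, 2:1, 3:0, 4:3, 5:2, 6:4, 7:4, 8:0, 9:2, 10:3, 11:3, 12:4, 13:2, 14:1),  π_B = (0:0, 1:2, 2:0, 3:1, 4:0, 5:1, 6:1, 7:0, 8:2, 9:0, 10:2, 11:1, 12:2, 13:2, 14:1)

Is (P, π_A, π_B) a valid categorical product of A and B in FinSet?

|A|·|B| = 5·3 = 15;  |P| = 15
Check the pairing map k ↦ (π_A(k), π_B(k)):
  0 : (0,0)
  1 : (1,2)
  2 : (1,0)
  3 : (0,1)
  4 : (3,0)
  5 : (2,1)
  6 : (4,1)
  7 : (4,0)
  8 : (0,2)
  9 : (2,0)
  10 : (3,2)
  11 : (3,1)
  12 : (4,2)
  13 : (2,2)
  14 : (1,1)
distinct pairs in image: 15 / 15 needed
  → bijection onto A×B; projections well-typed.

Answer: VALID PRODUCT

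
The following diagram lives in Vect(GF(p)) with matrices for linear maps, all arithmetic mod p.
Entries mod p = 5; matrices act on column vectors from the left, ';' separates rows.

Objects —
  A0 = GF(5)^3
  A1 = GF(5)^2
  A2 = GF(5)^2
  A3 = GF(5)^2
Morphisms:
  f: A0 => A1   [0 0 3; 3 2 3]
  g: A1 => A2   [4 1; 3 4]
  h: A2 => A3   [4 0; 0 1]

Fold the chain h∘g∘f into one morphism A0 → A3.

Answer: [2 3 0; 2 3 1]

Trace:
  e0=[1,0,0] f=>[0,3] g=>[3,2] h=>[2,2]
  e1=[0,1,0] f=>[0,2] g=>[2,3] h=>[3,3]
  e2=[0,0,1] f=>[3,3] g=>[0,1] h=>[0,1]
⟦path⟧: [2 3 0; 2 3 1]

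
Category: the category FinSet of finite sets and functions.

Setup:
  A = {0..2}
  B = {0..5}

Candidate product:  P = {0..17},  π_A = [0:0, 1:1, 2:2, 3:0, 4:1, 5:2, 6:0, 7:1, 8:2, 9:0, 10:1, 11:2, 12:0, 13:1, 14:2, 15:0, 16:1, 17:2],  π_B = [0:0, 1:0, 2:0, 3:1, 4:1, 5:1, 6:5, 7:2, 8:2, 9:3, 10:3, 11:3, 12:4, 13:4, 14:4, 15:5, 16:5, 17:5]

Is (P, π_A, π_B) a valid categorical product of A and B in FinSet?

Answer: NOT A VALID PRODUCT — duplicate pair at indices 15,6

Trace:
|A|·|B| = 3·6 = 18;  |P| = 18
Check the pairing map k ↦ (π_A(k), π_B(k)):
  0 : (0,0)
  1 : (1,0)
  2 : (2,0)
  3 : (0,1)
  4 : (1,1)
  5 : (2,1)
  6 : (0,5)
  7 : (1,2)
  8 : (2,2)
  9 : (0,3)
  10 : (1,3)
  11 : (2,3)
  12 : (0,4)
  13 : (1,4)
  14 : (2,4)
  15 : (0,5)  ✗ repeats pair of k=6
  16 : (1,5)
  17 : (2,5)
distinct pairs in image: 17 / 18 needed
  → (0,5) hit at k=6 and k=15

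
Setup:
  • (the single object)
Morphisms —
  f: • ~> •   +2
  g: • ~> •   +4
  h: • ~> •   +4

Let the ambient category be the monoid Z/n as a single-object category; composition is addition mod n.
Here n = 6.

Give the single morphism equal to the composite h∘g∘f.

  0 +2≡2 +4≡0 +4≡4  (mod 6)
⟦path⟧: +4

Answer: +4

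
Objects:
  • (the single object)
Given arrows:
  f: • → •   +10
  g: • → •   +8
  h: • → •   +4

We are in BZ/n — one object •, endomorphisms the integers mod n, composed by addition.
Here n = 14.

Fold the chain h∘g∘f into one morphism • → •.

Answer: +8

Derivation:
  0 +10≡10 +8≡4 +4≡8  (mod 14)
composite: +8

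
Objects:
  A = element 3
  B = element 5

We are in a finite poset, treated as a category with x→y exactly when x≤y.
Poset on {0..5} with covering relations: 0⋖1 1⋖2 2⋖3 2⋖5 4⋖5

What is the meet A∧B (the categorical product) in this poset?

Lower bounds of A=3 and B=5: {0,1,2}
  0 ≤ 2
  1 ≤ 2
  2 ≤ 2
glb = 2

Answer: A∧B = 2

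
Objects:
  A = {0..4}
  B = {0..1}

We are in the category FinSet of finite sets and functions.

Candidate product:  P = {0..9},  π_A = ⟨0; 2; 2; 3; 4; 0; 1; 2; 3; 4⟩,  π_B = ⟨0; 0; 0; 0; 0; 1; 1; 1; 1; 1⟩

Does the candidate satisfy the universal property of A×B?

|A|·|B| = 5·2 = 10;  |P| = 10
Check the pairing map k ↦ (π_A(k), π_B(k)):
  0 -> (0,0)
  1 -> (2,0)
  2 -> (2,0)  ✗ repeats pair of k=1
  3 -> (3,0)
  4 -> (4,0)
  5 -> (0,1)
  6 -> (1,1)
  7 -> (2,1)
  8 -> (3,1)
  9 -> (4,1)
distinct pairs in image: 9 / 10 needed
  → (2,0) hit at k=1 and k=2

Answer: NOT A VALID PRODUCT — duplicate pair at indices 2,1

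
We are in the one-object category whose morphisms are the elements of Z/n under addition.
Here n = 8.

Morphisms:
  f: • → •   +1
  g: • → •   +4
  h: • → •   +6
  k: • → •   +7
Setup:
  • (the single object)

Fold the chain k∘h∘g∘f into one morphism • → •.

  0 +1≡1 +4≡5 +6≡3 +7≡2  (mod 8)
⟦path⟧: +2

Answer: +2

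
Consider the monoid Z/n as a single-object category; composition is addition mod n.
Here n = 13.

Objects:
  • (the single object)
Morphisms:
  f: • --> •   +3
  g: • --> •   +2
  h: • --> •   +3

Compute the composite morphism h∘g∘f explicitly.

  0 +3≡3 +2≡5 +3≡8  (mod 13)
⟦path⟧: +8

Answer: +8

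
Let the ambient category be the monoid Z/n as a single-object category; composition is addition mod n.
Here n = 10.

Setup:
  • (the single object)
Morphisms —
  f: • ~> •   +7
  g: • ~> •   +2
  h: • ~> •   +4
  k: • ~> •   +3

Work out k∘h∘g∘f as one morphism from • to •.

Answer: +6

Work:
  0 +7≡7 +2≡9 +4≡3 +3≡6  (mod 10)
result: +6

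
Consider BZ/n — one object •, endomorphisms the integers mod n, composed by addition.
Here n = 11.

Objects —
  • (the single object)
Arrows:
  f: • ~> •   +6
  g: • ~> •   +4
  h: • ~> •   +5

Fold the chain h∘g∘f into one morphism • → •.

  0 +6≡6 +4≡10 +5≡4  (mod 11)
result: +4

Answer: +4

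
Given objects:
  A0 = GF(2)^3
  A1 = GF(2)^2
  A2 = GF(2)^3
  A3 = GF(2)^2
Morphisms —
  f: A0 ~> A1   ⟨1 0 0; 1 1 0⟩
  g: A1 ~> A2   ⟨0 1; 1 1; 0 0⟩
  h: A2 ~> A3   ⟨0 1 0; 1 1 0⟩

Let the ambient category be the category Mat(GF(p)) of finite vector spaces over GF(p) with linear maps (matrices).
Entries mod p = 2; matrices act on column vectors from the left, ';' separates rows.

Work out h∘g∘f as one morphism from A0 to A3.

  e0=⟨1,0,0⟩ f~>⟨1,1⟩ g~>⟨1,0,0⟩ h~>⟨0,1⟩
  e1=⟨0,1,0⟩ f~>⟨0,1⟩ g~>⟨1,1,0⟩ h~>⟨1,0⟩
  e2=⟨0,0,1⟩ f~>⟨0,0⟩ g~>⟨0,0,0⟩ h~>⟨0,0⟩
result: ⟨0 1 0; 1 0 0⟩

Answer: ⟨0 1 0; 1 0 0⟩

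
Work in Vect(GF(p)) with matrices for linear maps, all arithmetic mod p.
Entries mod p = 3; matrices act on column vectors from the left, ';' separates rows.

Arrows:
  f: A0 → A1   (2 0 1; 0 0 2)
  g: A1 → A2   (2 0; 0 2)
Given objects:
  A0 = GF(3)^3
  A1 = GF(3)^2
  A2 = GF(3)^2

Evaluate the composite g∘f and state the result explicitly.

Answer: (1 0 2; 0 0 1)

Work:
  e0=[1,0,0] f→[2,0] g→[1,0]
  e1=[0,1,0] f→[0,0] g→[0,0]
  e2=[0,0,1] f→[1,2] g→[2,1]
composite: (1 0 2; 0 0 1)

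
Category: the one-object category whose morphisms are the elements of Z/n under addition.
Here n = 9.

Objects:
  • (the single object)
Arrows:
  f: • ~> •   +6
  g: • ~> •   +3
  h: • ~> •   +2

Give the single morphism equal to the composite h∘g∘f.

Answer: +2

Work:
  0 +6≡6 +3≡0 +2≡2  (mod 9)
result: +2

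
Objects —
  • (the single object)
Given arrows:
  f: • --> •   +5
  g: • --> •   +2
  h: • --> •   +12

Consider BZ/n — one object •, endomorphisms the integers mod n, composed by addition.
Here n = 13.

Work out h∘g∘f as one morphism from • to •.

  0 +5≡5 +2≡7 +12≡6  (mod 13)
⟦path⟧: +6

Answer: +6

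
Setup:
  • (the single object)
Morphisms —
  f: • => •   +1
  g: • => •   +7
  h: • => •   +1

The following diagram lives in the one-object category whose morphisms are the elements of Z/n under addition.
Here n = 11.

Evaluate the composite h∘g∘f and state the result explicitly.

Answer: +9

Derivation:
  0 +1≡1 +7≡8 +1≡9  (mod 11)
⟦path⟧: +9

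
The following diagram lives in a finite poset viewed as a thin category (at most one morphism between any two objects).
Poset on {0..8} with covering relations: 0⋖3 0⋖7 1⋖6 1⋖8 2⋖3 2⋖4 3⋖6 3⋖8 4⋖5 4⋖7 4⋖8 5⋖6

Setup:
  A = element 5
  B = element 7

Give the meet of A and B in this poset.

Answer: A∧B = 4

Work:
{x : x≤A ∧ x≤B} = {2,4}  (A=5, B=7)
  2 ≤ 4
  4 ≤ 4
glb = 4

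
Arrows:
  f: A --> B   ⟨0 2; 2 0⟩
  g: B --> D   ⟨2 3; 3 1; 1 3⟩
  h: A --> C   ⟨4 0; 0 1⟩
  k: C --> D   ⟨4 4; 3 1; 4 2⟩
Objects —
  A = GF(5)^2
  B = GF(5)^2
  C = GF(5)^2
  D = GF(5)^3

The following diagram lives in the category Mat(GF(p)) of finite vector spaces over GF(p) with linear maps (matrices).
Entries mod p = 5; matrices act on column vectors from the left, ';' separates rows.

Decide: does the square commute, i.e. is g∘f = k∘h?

1) trace f;g:
  e0=⟨1,0⟩ f-->⟨0,2⟩ g-->⟨1,2,1⟩
  e1=⟨0,1⟩ f-->⟨2,0⟩ g-->⟨4,1,2⟩
  result₁ = ⟨1 4; 2 1; 1 2⟩
2) trace h;k:
  e0=⟨1,0⟩ h-->⟨4,0⟩ k-->⟨1,2,1⟩
  e1=⟨0,1⟩ h-->⟨0,1⟩ k-->⟨4,1,2⟩
  result₂ = ⟨1 4; 2 1; 1 2⟩
Equal? same morphism ✓

Answer: COMMUTES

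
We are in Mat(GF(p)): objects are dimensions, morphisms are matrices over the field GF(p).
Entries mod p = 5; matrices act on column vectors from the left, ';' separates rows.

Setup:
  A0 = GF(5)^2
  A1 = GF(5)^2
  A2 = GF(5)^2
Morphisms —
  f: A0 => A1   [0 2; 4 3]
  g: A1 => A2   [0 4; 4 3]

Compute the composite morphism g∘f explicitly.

  e0=[1,0] f=>[0,4] g=>[1,2]
  e1=[0,1] f=>[2,3] g=>[2,2]
composite: [1 2; 2 2]

Answer: [1 2; 2 2]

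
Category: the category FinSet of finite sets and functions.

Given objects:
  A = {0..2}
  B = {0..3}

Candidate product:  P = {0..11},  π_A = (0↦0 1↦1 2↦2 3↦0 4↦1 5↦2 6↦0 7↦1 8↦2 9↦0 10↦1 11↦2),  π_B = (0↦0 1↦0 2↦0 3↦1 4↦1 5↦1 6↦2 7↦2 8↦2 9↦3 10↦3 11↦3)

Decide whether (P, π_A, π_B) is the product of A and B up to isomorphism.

|A|·|B| = 3·4 = 12;  |P| = 12
Check the pairing map k ↦ (π_A(k), π_B(k)):
  0 ↦ (0,0)
  1 ↦ (1,0)
  2 ↦ (2,0)
  3 ↦ (0,1)
  4 ↦ (1,1)
  5 ↦ (2,1)
  6 ↦ (0,2)
  7 ↦ (1,2)
  8 ↦ (2,2)
  9 ↦ (0,3)
  10 ↦ (1,3)
  11 ↦ (2,3)
distinct pairs in image: 12 / 12 needed
  → bijection onto A×B; projections well-typed.

Answer: VALID PRODUCT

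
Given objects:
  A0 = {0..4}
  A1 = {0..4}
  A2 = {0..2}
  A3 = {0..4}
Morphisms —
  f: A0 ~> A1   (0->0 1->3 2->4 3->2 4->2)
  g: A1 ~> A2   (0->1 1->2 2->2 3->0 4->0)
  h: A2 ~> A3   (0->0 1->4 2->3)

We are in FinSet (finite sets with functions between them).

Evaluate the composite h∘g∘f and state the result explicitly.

  0 f~>0 g~>1 h~>4
  1 f~>3 g~>0 h~>0
  2 f~>4 g~>0 h~>0
  3 f~>2 g~>2 h~>3
  4 f~>2 g~>2 h~>3
composite: (0->4 1->0 2->0 3->3 4->3)

Answer: (0->4 1->0 2->0 3->3 4->3)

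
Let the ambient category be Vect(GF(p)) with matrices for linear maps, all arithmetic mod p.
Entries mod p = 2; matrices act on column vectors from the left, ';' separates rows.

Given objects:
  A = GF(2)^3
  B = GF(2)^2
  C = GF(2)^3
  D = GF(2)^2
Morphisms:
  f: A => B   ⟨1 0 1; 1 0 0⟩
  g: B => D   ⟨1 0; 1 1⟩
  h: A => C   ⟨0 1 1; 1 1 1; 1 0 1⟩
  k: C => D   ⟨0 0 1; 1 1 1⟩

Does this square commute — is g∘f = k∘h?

Path 1 = f;g:
  e0=(1,0,0) f=>(1,1) g=>(1,0)
  e1=(0,1,0) f=>(0,0) g=>(0,0)
  e2=(0,0,1) f=>(1,0) g=>(1,1)
  ⟦path⟧₁ = ⟨1 0 1; 0 0 1⟩
Path 2 = h;k:
  e0=(1,0,0) h=>(0,1,1) k=>(1,0)
  e1=(0,1,0) h=>(1,1,0) k=>(0,0)
  e2=(0,0,1) h=>(1,1,1) k=>(1,1)
  ⟦path⟧₂ = ⟨1 0 1; 0 0 1⟩
Equal? equal; square commutes

Answer: COMMUTES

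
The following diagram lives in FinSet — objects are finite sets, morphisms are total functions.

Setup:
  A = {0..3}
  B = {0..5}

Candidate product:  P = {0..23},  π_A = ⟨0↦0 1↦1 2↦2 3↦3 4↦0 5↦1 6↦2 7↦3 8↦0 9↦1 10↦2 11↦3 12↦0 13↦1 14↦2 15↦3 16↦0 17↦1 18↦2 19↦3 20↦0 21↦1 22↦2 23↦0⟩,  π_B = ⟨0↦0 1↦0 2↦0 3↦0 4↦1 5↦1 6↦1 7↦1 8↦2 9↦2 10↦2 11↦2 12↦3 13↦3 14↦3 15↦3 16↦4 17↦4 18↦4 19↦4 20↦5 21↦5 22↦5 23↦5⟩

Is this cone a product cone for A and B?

Answer: NOT A VALID PRODUCT — duplicate pair at indices 20,23

Trace:
|A|·|B| = 4·6 = 24;  |P| = 24
Check the pairing map k ↦ (π_A(k), π_B(k)):
  0 ↦ (0,0)
  1 ↦ (1,0)
  2 ↦ (2,0)
  3 ↦ (3,0)
  4 ↦ (0,1)
  5 ↦ (1,1)
  6 ↦ (2,1)
  7 ↦ (3,1)
  8 ↦ (0,2)
  9 ↦ (1,2)
  10 ↦ (2,2)
  11 ↦ (3,2)
  12 ↦ (0,3)
  13 ↦ (1,3)
  14 ↦ (2,3)
  15 ↦ (3,3)
  16 ↦ (0,4)
  17 ↦ (1,4)
  18 ↦ (2,4)
  19 ↦ (3,4)
  20 ↦ (0,5)
  21 ↦ (1,5)
  22 ↦ (2,5)
  23 ↦ (0,5)  ✗ repeats pair of k=20
distinct pairs in image: 23 / 24 needed
  → (0,5) hit at k=20 and k=23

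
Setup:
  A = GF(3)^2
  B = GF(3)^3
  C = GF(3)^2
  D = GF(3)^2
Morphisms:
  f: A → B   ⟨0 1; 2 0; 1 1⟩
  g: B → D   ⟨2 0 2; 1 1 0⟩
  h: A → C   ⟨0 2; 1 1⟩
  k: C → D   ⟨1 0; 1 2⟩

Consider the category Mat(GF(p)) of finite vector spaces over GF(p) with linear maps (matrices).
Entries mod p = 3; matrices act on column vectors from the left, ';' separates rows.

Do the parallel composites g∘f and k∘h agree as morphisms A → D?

1) trace f;g:
  e0=(1,0) f→(0,2,1) g→(2,2)
  e1=(0,1) f→(1,0,1) g→(1,1)
  composite₁ = ⟨2 1; 2 1⟩
2) trace h;k:
  e0=(1,0) h→(0,1) k→(0,2)
  e1=(0,1) h→(2,1) k→(2,1)
  composite₂ = ⟨0 2; 2 1⟩
Equal? distinct morphisms ✗

Answer: DOES NOT COMMUTE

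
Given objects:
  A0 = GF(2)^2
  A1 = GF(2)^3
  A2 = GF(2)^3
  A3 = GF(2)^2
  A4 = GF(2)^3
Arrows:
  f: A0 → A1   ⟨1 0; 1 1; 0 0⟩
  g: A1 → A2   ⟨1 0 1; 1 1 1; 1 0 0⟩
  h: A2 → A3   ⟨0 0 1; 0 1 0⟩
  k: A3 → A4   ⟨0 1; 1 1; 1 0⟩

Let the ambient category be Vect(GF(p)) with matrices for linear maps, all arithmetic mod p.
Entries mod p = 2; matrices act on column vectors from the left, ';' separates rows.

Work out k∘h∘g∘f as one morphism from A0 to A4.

  e0=⟨1,0⟩ f→⟨1,1,0⟩ g→⟨1,0,1⟩ h→⟨1,0⟩ k→⟨0,1,1⟩
  e1=⟨0,1⟩ f→⟨0,1,0⟩ g→⟨0,1,0⟩ h→⟨0,1⟩ k→⟨1,1,0⟩
⟦path⟧: ⟨0 1; 1 1; 1 0⟩

Answer: ⟨0 1; 1 1; 1 0⟩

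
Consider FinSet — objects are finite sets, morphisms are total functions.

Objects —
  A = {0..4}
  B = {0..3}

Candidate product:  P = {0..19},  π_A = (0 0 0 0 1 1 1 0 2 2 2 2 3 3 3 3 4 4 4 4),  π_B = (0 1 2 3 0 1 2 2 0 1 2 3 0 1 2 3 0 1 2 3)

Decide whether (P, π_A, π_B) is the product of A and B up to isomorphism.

Answer: NOT A VALID PRODUCT — duplicate pair at indices 2,7

Work:
|A|·|B| = 5·4 = 20;  |P| = 20
Check the pairing map k ↦ (π_A(k), π_B(k)):
  0 : (0,0)
  1 : (0,1)
  2 : (0,2)
  3 : (0,3)
  4 : (1,0)
  5 : (1,1)
  6 : (1,2)
  7 : (0,2)  ✗ repeats pair of k=2
  8 : (2,0)
  9 : (2,1)
  10 : (2,2)
  11 : (2,3)
  12 : (3,0)
  13 : (3,1)
  14 : (3,2)
  15 : (3,3)
  16 : (4,0)
  17 : (4,1)
  18 : (4,2)
  19 : (4,3)
distinct pairs in image: 19 / 20 needed
  → (0,2) hit at k=2 and k=7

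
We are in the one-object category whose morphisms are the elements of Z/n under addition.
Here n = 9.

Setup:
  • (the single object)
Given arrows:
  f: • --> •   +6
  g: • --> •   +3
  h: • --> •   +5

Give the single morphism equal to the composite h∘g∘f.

  0 +6≡6 +3≡0 +5≡5  (mod 9)
⟦path⟧: +5

Answer: +5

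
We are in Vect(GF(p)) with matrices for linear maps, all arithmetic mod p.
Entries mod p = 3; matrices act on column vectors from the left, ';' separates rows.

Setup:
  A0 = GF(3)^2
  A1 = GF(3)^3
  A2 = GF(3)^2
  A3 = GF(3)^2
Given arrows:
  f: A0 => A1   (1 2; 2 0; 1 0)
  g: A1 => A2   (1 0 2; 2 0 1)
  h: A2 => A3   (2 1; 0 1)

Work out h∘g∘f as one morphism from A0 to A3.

  e0=[1,0] f=>[1,2,1] g=>[0,0] h=>[0,0]
  e1=[0,1] f=>[2,0,0] g=>[2,1] h=>[2,1]
⟦path⟧: (0 2; 0 1)

Answer: (0 2; 0 1)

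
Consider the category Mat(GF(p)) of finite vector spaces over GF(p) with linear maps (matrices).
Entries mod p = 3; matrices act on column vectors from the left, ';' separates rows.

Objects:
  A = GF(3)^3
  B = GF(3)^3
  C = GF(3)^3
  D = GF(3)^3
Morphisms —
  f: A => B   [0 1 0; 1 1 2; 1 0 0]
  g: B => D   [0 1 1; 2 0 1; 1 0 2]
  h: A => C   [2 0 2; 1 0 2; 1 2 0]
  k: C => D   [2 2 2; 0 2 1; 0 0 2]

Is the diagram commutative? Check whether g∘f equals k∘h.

Answer: DOES NOT COMMUTE

Trace:
Path 1 = f;g:
  e0=[1,0,0] f=>[0,1,1] g=>[2,1,2]
  e1=[0,1,0] f=>[1,1,0] g=>[1,2,1]
  e2=[0,0,1] f=>[0,2,0] g=>[2,0,0]
  ⟦path⟧₁ = [2 1 2; 1 2 0; 2 1 0]
Path 2 = h;k:
  e0=[1,0,0] h=>[2,1,1] k=>[2,0,2]
  e1=[0,1,0] h=>[0,0,2] k=>[1,2,1]
  e2=[0,0,1] h=>[2,2,0] k=>[2,1,0]
  ⟦path⟧₂ = [2 1 2; 0 2 1; 2 1 0]
Equal? NO — does not commute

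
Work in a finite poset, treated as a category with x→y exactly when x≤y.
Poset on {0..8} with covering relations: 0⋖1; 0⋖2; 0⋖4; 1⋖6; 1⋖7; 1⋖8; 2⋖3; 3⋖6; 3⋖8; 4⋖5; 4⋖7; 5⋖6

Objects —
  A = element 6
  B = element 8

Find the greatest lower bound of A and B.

Answer: NO MEET EXISTS

Trace:
{x : x<=A ∧ x<=B} = {0,1,2,3}  (A=6, B=8)
  maximal lower bounds 1 and 3 are incomparable: neither 1<=3 nor 3<=1
→ no greatest lower bound exists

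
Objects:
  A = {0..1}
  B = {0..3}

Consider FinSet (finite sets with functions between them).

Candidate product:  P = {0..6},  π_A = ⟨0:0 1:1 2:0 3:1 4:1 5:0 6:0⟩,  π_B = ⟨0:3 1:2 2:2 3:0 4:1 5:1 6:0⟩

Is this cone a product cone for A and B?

|A|·|B| = 2·4 = 8;  |P| = 7
  → cardinalities differ; no bijection possible.

Answer: NOT A VALID PRODUCT — |P|=7 ≠ |A|·|B|=8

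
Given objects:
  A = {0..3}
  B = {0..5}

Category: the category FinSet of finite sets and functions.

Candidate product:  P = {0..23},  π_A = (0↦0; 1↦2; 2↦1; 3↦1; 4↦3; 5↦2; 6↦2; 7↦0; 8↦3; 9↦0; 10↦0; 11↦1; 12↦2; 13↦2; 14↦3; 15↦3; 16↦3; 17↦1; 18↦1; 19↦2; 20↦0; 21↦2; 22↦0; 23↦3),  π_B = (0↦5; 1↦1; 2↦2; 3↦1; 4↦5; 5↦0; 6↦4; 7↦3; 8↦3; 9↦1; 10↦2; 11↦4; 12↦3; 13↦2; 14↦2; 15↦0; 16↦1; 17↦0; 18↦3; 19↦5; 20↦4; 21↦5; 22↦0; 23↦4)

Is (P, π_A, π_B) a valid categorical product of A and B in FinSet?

|A|·|B| = 4·6 = 24;  |P| = 24
Check the pairing map k ↦ (π_A(k), π_B(k)):
  0 ↦ (0,5)
  1 ↦ (2,1)
  2 ↦ (1,2)
  3 ↦ (1,1)
  4 ↦ (3,5)
  5 ↦ (2,0)
  6 ↦ (2,4)
  7 ↦ (0,3)
  8 ↦ (3,3)
  9 ↦ (0,1)
  10 ↦ (0,2)
  11 ↦ (1,4)
  12 ↦ (2,3)
  13 ↦ (2,2)
  14 ↦ (3,2)
  15 ↦ (3,0)
  16 ↦ (3,1)
  17 ↦ (1,0)
  18 ↦ (1,3)
  19 ↦ (2,5)
  20 ↦ (0,4)
  21 ↦ (2,5)  ✗ repeats pair of k=19
  22 ↦ (0,0)
  23 ↦ (3,4)
distinct pairs in image: 23 / 24 needed
  → (2,5) hit at k=19 and k=21

Answer: NOT A VALID PRODUCT — duplicate pair at indices 21,19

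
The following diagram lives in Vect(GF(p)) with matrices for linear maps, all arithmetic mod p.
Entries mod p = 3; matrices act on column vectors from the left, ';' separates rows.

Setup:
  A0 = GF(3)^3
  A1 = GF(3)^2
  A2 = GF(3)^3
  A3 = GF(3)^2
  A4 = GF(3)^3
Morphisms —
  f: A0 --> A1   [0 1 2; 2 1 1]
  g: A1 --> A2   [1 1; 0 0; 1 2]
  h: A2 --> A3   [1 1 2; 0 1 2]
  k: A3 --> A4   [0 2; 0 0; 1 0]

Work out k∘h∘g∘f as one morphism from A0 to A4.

  e0=⟨1,0,0⟩ f-->⟨0,2⟩ g-->⟨2,0,1⟩ h-->⟨1,2⟩ k-->⟨1,0,1⟩
  e1=⟨0,1,0⟩ f-->⟨1,1⟩ g-->⟨2,0,0⟩ h-->⟨2,0⟩ k-->⟨0,0,2⟩
  e2=⟨0,0,1⟩ f-->⟨2,1⟩ g-->⟨0,0,1⟩ h-->⟨2,2⟩ k-->⟨1,0,2⟩
result: [1 0 1; 0 0 0; 1 2 2]

Answer: [1 0 1; 0 0 0; 1 2 2]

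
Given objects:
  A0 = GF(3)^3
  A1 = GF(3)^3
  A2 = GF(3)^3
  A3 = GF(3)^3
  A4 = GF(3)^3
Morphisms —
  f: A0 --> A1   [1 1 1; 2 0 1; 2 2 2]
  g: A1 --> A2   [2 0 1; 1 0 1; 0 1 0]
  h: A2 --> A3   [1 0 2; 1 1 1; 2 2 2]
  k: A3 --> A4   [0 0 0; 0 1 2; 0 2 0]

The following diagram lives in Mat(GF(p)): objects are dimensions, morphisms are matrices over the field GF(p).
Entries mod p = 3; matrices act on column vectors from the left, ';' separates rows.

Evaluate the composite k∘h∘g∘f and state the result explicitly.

Answer: [0 0 0; 0 2 1; 0 2 1]

Derivation:
  e0=[1,0,0] f-->[1,2,2] g-->[1,0,2] h-->[2,0,0] k-->[0,0,0]
  e1=[0,1,0] f-->[1,0,2] g-->[1,0,0] h-->[1,1,2] k-->[0,2,2]
  e2=[0,0,1] f-->[1,1,2] g-->[1,0,1] h-->[0,2,1] k-->[0,1,1]
result: [0 0 0; 0 2 1; 0 2 1]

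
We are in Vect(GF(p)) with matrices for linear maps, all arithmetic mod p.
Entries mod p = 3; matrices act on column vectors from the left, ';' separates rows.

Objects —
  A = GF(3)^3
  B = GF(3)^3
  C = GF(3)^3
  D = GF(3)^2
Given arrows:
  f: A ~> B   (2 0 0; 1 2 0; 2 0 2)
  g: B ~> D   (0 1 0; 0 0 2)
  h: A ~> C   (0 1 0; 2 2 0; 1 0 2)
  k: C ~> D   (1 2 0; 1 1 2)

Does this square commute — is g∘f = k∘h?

Answer: COMMUTES

Derivation:
1) trace f;g:
  e0=⟨1,0,0⟩ f~>⟨2,1,2⟩ g~>⟨1,1⟩
  e1=⟨0,1,0⟩ f~>⟨0,2,0⟩ g~>⟨2,0⟩
  e2=⟨0,0,1⟩ f~>⟨0,0,2⟩ g~>⟨0,1⟩
  result₁ = (1 2 0; 1 0 1)
2) trace h;k:
  e0=⟨1,0,0⟩ h~>⟨0,2,1⟩ k~>⟨1,1⟩
  e1=⟨0,1,0⟩ h~>⟨1,2,0⟩ k~>⟨2,0⟩
  e2=⟨0,0,1⟩ h~>⟨0,0,2⟩ k~>⟨0,1⟩
  result₂ = (1 2 0; 1 0 1)
Equal? equal; square commutes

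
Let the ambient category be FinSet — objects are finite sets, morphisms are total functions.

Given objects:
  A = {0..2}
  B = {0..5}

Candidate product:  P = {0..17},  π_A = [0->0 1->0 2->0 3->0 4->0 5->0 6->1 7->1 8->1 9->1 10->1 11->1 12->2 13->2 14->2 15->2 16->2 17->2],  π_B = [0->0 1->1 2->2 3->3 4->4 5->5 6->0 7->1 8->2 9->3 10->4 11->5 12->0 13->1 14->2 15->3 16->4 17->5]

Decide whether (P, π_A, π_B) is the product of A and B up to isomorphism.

|A|·|B| = 3·6 = 18;  |P| = 18
Check the pairing map k ↦ (π_A(k), π_B(k)):
  0 -> (0,0)
  1 -> (0,1)
  2 -> (0,2)
  3 -> (0,3)
  4 -> (0,4)
  5 -> (0,5)
  6 -> (1,0)
  7 -> (1,1)
  8 -> (1,2)
  9 -> (1,3)
  10 -> (1,4)
  11 -> (1,5)
  12 -> (2,0)
  13 -> (2,1)
  14 -> (2,2)
  15 -> (2,3)
  16 -> (2,4)
  17 -> (2,5)
distinct pairs in image: 18 / 18 needed
  → bijection onto A×B; projections well-typed.

Answer: VALID PRODUCT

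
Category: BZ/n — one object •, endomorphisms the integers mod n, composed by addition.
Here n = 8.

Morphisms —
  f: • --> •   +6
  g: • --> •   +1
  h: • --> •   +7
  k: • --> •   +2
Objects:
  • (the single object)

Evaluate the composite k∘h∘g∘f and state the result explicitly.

  0 +6≡6 +1≡7 +7≡6 +2≡0  (mod 8)
result: +0

Answer: +0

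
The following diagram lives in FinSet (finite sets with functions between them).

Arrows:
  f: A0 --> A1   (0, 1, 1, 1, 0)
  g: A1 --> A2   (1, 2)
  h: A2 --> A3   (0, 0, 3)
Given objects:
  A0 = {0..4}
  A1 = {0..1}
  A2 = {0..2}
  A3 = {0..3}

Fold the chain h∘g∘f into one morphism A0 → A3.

  0 f-->0 g-->1 h-->0
  1 f-->1 g-->2 h-->3
  2 f-->1 g-->2 h-->3
  3 f-->1 g-->2 h-->3
  4 f-->0 g-->1 h-->0
composite: (0, 3, 3, 3, 0)

Answer: (0, 3, 3, 3, 0)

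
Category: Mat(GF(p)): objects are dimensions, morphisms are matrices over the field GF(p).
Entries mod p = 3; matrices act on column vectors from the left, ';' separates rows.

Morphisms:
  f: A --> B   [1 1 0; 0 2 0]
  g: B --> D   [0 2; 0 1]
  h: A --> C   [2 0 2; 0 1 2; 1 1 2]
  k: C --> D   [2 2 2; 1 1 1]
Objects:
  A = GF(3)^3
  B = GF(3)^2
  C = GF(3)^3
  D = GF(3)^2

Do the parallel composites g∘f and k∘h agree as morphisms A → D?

Path 1 = f;g:
  e0=⟨1,0,0⟩ f-->⟨1,0⟩ g-->⟨0,0⟩
  e1=⟨0,1,0⟩ f-->⟨1,2⟩ g-->⟨1,2⟩
  e2=⟨0,0,1⟩ f-->⟨0,0⟩ g-->⟨0,0⟩
  composite₁ = [0 1 0; 0 2 0]
Path 2 = h;k:
  e0=⟨1,0,0⟩ h-->⟨2,0,1⟩ k-->⟨0,0⟩
  e1=⟨0,1,0⟩ h-->⟨0,1,1⟩ k-->⟨1,2⟩
  e2=⟨0,0,1⟩ h-->⟨2,2,2⟩ k-->⟨0,0⟩
  composite₂ = [0 1 0; 0 2 0]
Equal? YES — commutes

Answer: COMMUTES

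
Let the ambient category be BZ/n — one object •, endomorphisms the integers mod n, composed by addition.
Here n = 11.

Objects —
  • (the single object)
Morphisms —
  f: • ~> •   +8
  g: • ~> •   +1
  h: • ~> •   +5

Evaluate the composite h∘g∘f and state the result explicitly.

  0 +8≡8 +1≡9 +5≡3  (mod 11)
result: +3

Answer: +3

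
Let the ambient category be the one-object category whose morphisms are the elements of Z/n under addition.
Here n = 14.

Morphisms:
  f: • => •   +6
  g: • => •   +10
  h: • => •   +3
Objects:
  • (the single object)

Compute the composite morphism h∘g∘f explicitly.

  0 +6≡6 +10≡2 +3≡5  (mod 14)
result: +5

Answer: +5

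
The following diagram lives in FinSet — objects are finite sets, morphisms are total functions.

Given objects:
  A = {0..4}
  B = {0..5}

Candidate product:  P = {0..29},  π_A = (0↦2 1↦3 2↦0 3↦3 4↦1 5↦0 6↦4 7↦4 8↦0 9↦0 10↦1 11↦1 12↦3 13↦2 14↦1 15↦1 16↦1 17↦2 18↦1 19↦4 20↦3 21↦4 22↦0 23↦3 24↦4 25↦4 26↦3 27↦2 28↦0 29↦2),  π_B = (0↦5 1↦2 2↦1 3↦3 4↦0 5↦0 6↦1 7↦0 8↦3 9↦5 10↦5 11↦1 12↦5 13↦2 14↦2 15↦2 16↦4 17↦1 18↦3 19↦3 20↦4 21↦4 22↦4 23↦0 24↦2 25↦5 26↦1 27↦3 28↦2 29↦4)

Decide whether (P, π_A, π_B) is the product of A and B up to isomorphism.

Answer: NOT A VALID PRODUCT — duplicate pair at indices 14,15

Trace:
|A|·|B| = 5·6 = 30;  |P| = 30
Check the pairing map k ↦ (π_A(k), π_B(k)):
  0 ↦ (2,5)
  1 ↦ (3,2)
  2 ↦ (0,1)
  3 ↦ (3,3)
  4 ↦ (1,0)
  5 ↦ (0,0)
  6 ↦ (4,1)
  7 ↦ (4,0)
  8 ↦ (0,3)
  9 ↦ (0,5)
  10 ↦ (1,5)
  11 ↦ (1,1)
  12 ↦ (3,5)
  13 ↦ (2,2)
  14 ↦ (1,2)
  15 ↦ (1,2)  ✗ repeats pair of k=14
  16 ↦ (1,4)
  17 ↦ (2,1)
  18 ↦ (1,3)
  19 ↦ (4,3)
  20 ↦ (3,4)
  21 ↦ (4,4)
  22 ↦ (0,4)
  23 ↦ (3,0)
  24 ↦ (4,2)
  25 ↦ (4,5)
  26 ↦ (3,1)
  27 ↦ (2,3)
  28 ↦ (0,2)
  29 ↦ (2,4)
distinct pairs in image: 29 / 30 needed
  → (1,2) hit at k=14 and k=15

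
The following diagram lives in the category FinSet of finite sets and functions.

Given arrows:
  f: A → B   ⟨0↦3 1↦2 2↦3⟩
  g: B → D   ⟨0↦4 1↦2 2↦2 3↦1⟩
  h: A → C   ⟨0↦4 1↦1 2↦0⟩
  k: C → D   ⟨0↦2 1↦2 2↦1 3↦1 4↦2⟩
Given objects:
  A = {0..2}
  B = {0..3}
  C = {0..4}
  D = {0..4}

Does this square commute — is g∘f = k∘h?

Answer: DOES NOT COMMUTE

Work:
Path 1 = f;g:
  0 f→3 g→1
  1 f→2 g→2
  2 f→3 g→1
  composite₁ = ⟨0↦1 1↦2 2↦1⟩
Path 2 = h;k:
  0 h→4 k→2
  1 h→1 k→2
  2 h→0 k→2
  composite₂ = ⟨0↦2 1↦2 2↦2⟩
Equal? differ; not commutative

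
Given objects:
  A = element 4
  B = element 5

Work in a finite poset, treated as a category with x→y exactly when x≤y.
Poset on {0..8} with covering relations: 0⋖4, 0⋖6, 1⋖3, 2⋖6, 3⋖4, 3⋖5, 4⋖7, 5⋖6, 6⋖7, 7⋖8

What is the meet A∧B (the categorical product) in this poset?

{x : x<=A ∧ x<=B} = {1,3}  (A=4, B=5)
  1 <= 3
  3 <= 3
glb = 3

Answer: A∧B = 3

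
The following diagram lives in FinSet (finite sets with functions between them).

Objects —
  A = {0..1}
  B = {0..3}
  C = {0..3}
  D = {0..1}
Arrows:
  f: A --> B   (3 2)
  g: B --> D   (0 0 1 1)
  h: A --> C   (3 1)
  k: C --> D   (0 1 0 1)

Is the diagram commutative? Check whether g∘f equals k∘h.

Answer: COMMUTES

Derivation:
1) trace f;g:
  0 f-->3 g-->1
  1 f-->2 g-->1
  composite₁ = (1 1)
2) trace h;k:
  0 h-->3 k-->1
  1 h-->1 k-->1
  composite₂ = (1 1)
Equal? same morphism ✓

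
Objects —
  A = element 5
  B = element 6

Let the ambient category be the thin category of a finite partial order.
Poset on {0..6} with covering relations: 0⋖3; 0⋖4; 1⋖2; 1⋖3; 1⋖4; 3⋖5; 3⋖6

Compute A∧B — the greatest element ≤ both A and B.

Answer: A∧B = 3

Derivation:
Lower bounds of A=5 and B=6: {0,1,3}
  0 <= 3
  1 <= 3
  3 <= 3
glb = 3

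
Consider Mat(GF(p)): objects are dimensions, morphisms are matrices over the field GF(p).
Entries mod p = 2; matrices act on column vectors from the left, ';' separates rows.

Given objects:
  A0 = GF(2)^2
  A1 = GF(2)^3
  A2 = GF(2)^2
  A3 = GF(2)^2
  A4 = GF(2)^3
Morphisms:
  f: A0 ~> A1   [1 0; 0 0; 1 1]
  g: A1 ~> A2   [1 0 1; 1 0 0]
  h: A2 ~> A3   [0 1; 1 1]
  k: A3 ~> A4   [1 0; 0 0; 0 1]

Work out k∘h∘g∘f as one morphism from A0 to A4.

Answer: [1 0; 0 0; 1 1]

Trace:
  e0=(1,0) f~>(1,0,1) g~>(0,1) h~>(1,1) k~>(1,0,1)
  e1=(0,1) f~>(0,0,1) g~>(1,0) h~>(0,1) k~>(0,0,1)
result: [1 0; 0 0; 1 1]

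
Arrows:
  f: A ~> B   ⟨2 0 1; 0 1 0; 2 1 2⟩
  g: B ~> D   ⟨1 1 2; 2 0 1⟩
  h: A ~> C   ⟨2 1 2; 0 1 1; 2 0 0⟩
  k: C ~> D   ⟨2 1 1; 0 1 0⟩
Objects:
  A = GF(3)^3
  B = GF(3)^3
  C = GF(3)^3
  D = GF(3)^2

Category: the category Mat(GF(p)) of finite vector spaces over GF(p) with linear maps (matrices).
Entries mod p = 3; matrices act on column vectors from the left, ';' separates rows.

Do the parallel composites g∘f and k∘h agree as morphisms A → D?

Along f;g (path 1):
  e0=[1,0,0] f~>[2,0,2] g~>[0,0]
  e1=[0,1,0] f~>[0,1,1] g~>[0,1]
  e2=[0,0,1] f~>[1,0,2] g~>[2,1]
  result₁ = ⟨0 0 2; 0 1 1⟩
Along h;k (path 2):
  e0=[1,0,0] h~>[2,0,2] k~>[0,0]
  e1=[0,1,0] h~>[1,1,0] k~>[0,1]
  e2=[0,0,1] h~>[2,1,0] k~>[2,1]
  result₂ = ⟨0 0 2; 0 1 1⟩
Equal? same morphism ✓

Answer: COMMUTES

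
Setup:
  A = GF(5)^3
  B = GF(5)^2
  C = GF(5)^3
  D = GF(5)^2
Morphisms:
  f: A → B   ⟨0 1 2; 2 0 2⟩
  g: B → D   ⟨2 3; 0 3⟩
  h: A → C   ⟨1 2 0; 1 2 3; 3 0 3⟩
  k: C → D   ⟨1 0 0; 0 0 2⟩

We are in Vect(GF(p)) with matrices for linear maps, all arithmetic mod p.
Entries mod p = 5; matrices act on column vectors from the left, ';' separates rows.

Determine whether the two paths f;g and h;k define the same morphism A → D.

Along f;g (path 1):
  e0=(1,0,0) f→(0,2) g→(1,1)
  e1=(0,1,0) f→(1,0) g→(2,0)
  e2=(0,0,1) f→(2,2) g→(0,1)
  composite₁ = ⟨1 2 0; 1 0 1⟩
Along h;k (path 2):
  e0=(1,0,0) h→(1,1,3) k→(1,1)
  e1=(0,1,0) h→(2,2,0) k→(2,0)
  e2=(0,0,1) h→(0,3,3) k→(0,1)
  composite₂ = ⟨1 2 0; 1 0 1⟩
Equal? equal; square commutes

Answer: COMMUTES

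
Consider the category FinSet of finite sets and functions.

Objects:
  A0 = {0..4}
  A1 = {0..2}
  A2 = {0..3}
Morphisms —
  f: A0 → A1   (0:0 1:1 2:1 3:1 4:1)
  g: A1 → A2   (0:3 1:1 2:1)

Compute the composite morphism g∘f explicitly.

  0 f→0 g→3
  1 f→1 g→1
  2 f→1 g→1
  3 f→1 g→1
  4 f→1 g→1
composite: (0:3 1:1 2:1 3:1 4:1)

Answer: (0:3 1:1 2:1 3:1 4:1)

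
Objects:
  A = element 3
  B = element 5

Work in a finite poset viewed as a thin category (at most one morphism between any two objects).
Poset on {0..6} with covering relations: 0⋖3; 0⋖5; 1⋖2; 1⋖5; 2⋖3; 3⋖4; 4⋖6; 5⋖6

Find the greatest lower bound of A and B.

Answer: NO MEET EXISTS

Trace:
Lower bounds of A=3 and B=5: {0,1}
  maximal lower bounds 0 and 1 are incomparable: neither 0<=1 nor 1<=0
→ no greatest lower bound exists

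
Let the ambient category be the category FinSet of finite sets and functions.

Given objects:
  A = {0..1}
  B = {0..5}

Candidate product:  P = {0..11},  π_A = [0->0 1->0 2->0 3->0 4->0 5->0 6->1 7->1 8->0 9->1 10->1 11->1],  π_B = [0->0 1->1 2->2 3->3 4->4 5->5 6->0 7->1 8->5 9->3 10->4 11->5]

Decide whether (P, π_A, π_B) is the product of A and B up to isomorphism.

|A|·|B| = 2·6 = 12;  |P| = 12
Check the pairing map k ↦ (π_A(k), π_B(k)):
  0 -> (0,0)
  1 -> (0,1)
  2 -> (0,2)
  3 -> (0,3)
  4 -> (0,4)
  5 -> (0,5)
  6 -> (1,0)
  7 -> (1,1)
  8 -> (0,5)  ✗ repeats pair of k=5
  9 -> (1,3)
  10 -> (1,4)
  11 -> (1,5)
distinct pairs in image: 11 / 12 needed
  → (0,5) hit at k=5 and k=8

Answer: NOT A VALID PRODUCT — duplicate pair at indices 5,8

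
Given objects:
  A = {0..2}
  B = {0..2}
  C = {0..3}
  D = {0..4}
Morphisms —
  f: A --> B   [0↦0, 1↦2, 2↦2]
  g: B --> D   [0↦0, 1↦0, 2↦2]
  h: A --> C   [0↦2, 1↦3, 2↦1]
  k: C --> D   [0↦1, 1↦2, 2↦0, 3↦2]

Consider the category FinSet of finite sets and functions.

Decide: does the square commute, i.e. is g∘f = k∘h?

Answer: COMMUTES

Work:
Path 1 = f;g:
  0 f-->0 g-->0
  1 f-->2 g-->2
  2 f-->2 g-->2
  result₁ = [0↦0, 1↦2, 2↦2]
Path 2 = h;k:
  0 h-->2 k-->0
  1 h-->3 k-->2
  2 h-->1 k-->2
  result₂ = [0↦0, 1↦2, 2↦2]
Equal? equal; square commutes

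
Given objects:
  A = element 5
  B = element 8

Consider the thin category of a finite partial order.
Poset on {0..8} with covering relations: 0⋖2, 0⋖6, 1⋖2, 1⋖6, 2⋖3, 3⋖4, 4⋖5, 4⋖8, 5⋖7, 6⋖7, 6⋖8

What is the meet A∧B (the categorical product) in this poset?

Answer: A∧B = 4

Derivation:
Common predecessors of 5,8: {0,1,2,3,4}
  0 <= 4
  1 <= 4
  2 <= 4
  3 <= 4
  4 <= 4
glb = 4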